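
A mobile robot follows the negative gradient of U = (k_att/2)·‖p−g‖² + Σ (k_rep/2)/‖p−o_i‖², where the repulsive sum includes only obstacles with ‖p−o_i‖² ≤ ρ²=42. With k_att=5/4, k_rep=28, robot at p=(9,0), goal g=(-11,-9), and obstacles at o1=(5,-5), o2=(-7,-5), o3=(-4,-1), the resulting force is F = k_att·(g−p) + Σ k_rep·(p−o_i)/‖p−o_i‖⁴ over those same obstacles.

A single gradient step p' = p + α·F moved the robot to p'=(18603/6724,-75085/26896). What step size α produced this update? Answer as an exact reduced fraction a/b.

α = 1/4

F_att = 5/4·(g−p) = 5/4·(-20,-9) = (-25.0000,-11.2500)
o1: d²=41 ≤ ρ²=42; F_rep = 28·(4,5)/41² = (0.0666,0.0833)
o2: d²=281 > ρ²=42 → inactive
o3: d²=170 > ρ²=42 → inactive
F = F_att + ΣF_rep = (-24.9334,-11.1667)
Δp = p'−p = (-6.2333,-2.7917); α = Δx/Fx = (-41913/6724) / (-41913/1681) = 1/4
check: Δy/Fy = (-75085/26896) / (-75085/6724) = 1/4 ✓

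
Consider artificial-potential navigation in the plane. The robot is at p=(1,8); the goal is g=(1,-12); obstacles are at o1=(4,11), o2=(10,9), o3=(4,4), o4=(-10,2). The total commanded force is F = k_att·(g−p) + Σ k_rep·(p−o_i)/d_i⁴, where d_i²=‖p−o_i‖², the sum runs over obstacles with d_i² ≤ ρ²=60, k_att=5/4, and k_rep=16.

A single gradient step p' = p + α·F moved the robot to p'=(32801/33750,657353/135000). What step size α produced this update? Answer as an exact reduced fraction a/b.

α = 1/8

F_att = 5/4·(g−p) = 5/4·(0,-20) = (0.0000,-25.0000)
o1: d²=18 ≤ ρ²=60; F_rep = 16·(-3,-3)/18² = (-0.1481,-0.1481)
o2: d²=82 > ρ²=60 → inactive
o3: d²=25 ≤ ρ²=60; F_rep = 16·(-3,4)/25² = (-0.0768,0.1024)
o4: d²=157 > ρ²=60 → inactive
F = F_att + ΣF_rep = (-0.2249,-25.0457)
Δp = p'−p = (-0.0281,-3.1307); α = Δx/Fx = (-949/33750) / (-3796/16875) = 1/8
check: Δy/Fy = (-422647/135000) / (-422647/16875) = 1/8 ✓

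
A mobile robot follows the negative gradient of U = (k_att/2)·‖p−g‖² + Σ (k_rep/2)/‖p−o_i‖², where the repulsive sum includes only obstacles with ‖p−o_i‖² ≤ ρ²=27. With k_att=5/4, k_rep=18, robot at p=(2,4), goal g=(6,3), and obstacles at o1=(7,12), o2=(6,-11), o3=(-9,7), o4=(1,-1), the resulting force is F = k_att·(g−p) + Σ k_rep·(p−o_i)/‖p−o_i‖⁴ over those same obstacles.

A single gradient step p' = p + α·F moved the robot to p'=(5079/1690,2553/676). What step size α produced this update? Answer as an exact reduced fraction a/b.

F_att = 5/4·(g−p) = 5/4·(4,-1) = (5.0000,-1.2500)
o1: d²=89 > ρ²=27 → inactive
o2: d²=241 > ρ²=27 → inactive
o3: d²=130 > ρ²=27 → inactive
o4: d²=26 ≤ ρ²=27; F_rep = 18·(1,5)/26² = (0.0266,0.1331)
F = F_att + ΣF_rep = (5.0266,-1.1169)
Δp = p'−p = (1.0053,-0.2234); α = Δx/Fx = (1699/1690) / (1699/338) = 1/5
check: Δy/Fy = (-151/676) / (-755/676) = 1/5 ✓

α = 1/5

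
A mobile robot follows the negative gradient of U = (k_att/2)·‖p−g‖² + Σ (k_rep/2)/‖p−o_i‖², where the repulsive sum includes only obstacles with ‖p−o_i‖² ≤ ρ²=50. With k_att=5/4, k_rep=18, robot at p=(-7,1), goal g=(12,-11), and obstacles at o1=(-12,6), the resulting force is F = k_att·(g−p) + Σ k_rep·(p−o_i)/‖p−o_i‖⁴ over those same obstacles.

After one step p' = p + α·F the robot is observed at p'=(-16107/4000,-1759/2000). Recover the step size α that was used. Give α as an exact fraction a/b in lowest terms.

α = 1/8

F_att = 5/4·(g−p) = 5/4·(19,-12) = (23.7500,-15.0000)
o1: d²=50 ≤ ρ²=50; F_rep = 18·(5,-5)/50² = (0.0360,-0.0360)
F = F_att + ΣF_rep = (23.7860,-15.0360)
Δp = p'−p = (2.9733,-1.8795); α = Δx/Fx = (11893/4000) / (11893/500) = 1/8
check: Δy/Fy = (-3759/2000) / (-3759/250) = 1/8 ✓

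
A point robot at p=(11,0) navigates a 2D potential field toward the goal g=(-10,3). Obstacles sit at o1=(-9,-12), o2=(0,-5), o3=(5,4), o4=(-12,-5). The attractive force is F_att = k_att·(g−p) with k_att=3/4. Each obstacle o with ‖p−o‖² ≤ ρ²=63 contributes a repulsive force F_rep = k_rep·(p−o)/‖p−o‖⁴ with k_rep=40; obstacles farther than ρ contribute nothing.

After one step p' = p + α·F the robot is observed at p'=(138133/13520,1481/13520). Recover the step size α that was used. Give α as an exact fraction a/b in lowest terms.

F_att = 3/4·(g−p) = 3/4·(-21,3) = (-15.7500,2.2500)
o1: d²=544 > ρ²=63 → inactive
o2: d²=146 > ρ²=63 → inactive
o3: d²=52 ≤ ρ²=63; F_rep = 40·(6,-4)/52² = (0.0888,-0.0592)
o4: d²=554 > ρ²=63 → inactive
F = F_att + ΣF_rep = (-15.6612,2.1908)
Δp = p'−p = (-0.7831,0.1095); α = Δx/Fx = (-10587/13520) / (-10587/676) = 1/20
check: Δy/Fy = (1481/13520) / (1481/676) = 1/20 ✓

α = 1/20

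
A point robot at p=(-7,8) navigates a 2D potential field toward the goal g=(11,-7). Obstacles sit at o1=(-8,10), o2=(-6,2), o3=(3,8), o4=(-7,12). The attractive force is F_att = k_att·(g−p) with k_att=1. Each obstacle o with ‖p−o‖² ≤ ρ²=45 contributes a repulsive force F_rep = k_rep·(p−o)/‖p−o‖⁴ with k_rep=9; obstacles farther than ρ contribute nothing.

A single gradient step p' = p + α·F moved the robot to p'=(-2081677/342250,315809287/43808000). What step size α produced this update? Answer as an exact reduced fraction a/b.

α = 1/20

F_att = 1·(g−p) = 1·(18,-15) = (18.0000,-15.0000)
o1: d²=5 ≤ ρ²=45; F_rep = 9·(1,-2)/5² = (0.3600,-0.7200)
o2: d²=37 ≤ ρ²=45; F_rep = 9·(-1,6)/37² = (-0.0066,0.0394)
o3: d²=100 > ρ²=45 → inactive
o4: d²=16 ≤ ρ²=45; F_rep = 9·(0,-4)/16² = (0.0000,-0.1406)
F = F_att + ΣF_rep = (18.3534,-15.8212)
Δp = p'−p = (0.9177,-0.7911); α = Δx/Fx = (314073/342250) / (628146/34225) = 1/20
check: Δy/Fy = (-34654713/43808000) / (-34654713/2190400) = 1/20 ✓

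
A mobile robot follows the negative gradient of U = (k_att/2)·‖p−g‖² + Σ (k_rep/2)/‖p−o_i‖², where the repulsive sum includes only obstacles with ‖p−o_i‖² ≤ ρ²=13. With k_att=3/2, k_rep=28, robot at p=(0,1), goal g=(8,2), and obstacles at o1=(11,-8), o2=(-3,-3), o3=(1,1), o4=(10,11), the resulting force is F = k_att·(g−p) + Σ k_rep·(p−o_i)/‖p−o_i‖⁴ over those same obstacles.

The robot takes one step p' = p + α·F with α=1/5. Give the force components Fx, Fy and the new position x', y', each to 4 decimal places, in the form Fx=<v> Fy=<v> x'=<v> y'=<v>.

F_att = 3/2·(g−p) = 3/2·(8,1) = (12.0000,1.5000)
o1: d²=202 > ρ²=13 → inactive
o2: d²=25 > ρ²=13 → inactive
o3: d²=1 ≤ ρ²=13; F_rep = 28·(-1,0)/1² = (-28.0000,0.0000)
o4: d²=200 > ρ²=13 → inactive
F = F_att + ΣF_rep = (-16.0000,1.5000)
p' = p + 1/5·F = (-3.2000,1.3000)

Fx=-16.0000 Fy=1.5000 x'=-3.2000 y'=1.3000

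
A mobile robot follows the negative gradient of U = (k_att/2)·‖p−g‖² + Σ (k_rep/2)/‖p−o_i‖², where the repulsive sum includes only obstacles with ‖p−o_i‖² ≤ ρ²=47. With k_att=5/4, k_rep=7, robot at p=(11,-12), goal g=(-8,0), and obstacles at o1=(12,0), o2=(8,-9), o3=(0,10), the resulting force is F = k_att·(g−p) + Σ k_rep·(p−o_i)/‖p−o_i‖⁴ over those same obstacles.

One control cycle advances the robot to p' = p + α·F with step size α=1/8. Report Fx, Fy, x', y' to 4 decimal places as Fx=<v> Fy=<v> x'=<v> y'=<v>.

Fx=-23.6852 Fy=14.9352 x'=8.0394 y'=-10.1331

F_att = 5/4·(g−p) = 5/4·(-19,12) = (-23.7500,15.0000)
o1: d²=145 > ρ²=47 → inactive
o2: d²=18 ≤ ρ²=47; F_rep = 7·(3,-3)/18² = (0.0648,-0.0648)
o3: d²=605 > ρ²=47 → inactive
F = F_att + ΣF_rep = (-23.6852,14.9352)
p' = p + 1/8·F = (8.0394,-10.1331)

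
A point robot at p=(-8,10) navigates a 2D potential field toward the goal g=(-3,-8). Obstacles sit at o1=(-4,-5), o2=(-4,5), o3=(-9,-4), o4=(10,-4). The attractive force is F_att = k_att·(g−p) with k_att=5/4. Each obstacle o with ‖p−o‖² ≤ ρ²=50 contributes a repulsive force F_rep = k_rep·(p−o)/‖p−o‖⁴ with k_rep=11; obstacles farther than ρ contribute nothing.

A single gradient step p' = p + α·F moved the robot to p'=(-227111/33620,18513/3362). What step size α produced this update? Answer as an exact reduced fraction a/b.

α = 1/5

F_att = 5/4·(g−p) = 5/4·(5,-18) = (6.2500,-22.5000)
o1: d²=241 > ρ²=50 → inactive
o2: d²=41 ≤ ρ²=50; F_rep = 11·(-4,5)/41² = (-0.0262,0.0327)
o3: d²=197 > ρ²=50 → inactive
o4: d²=520 > ρ²=50 → inactive
F = F_att + ΣF_rep = (6.2238,-22.4673)
Δp = p'−p = (1.2448,-4.4935); α = Δx/Fx = (41849/33620) / (41849/6724) = 1/5
check: Δy/Fy = (-15107/3362) / (-75535/3362) = 1/5 ✓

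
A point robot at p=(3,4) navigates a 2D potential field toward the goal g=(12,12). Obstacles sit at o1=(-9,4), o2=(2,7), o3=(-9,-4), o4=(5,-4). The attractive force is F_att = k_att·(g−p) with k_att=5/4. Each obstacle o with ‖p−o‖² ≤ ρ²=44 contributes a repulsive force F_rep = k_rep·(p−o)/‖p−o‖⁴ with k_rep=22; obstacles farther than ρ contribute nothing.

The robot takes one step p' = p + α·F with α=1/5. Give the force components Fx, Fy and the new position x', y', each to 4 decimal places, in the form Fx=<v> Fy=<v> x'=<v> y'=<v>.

Fx=11.4700 Fy=9.3400 x'=5.2940 y'=5.8680

F_att = 5/4·(g−p) = 5/4·(9,8) = (11.2500,10.0000)
o1: d²=144 > ρ²=44 → inactive
o2: d²=10 ≤ ρ²=44; F_rep = 22·(1,-3)/10² = (0.2200,-0.6600)
o3: d²=208 > ρ²=44 → inactive
o4: d²=68 > ρ²=44 → inactive
F = F_att + ΣF_rep = (11.4700,9.3400)
p' = p + 1/5·F = (5.2940,5.8680)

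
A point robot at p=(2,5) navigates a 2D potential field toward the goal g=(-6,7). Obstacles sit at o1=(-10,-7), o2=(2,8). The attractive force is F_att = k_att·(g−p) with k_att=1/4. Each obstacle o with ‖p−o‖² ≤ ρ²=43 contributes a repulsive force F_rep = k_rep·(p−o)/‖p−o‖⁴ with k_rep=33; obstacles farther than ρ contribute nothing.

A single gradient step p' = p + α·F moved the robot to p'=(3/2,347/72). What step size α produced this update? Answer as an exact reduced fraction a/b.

F_att = 1/4·(g−p) = 1/4·(-8,2) = (-2.0000,0.5000)
o1: d²=288 > ρ²=43 → inactive
o2: d²=9 ≤ ρ²=43; F_rep = 33·(0,-3)/9² = (0.0000,-1.2222)
F = F_att + ΣF_rep = (-2.0000,-0.7222)
Δp = p'−p = (-0.5000,-0.1806); α = Δx/Fx = (-1/2) / (-2) = 1/4
check: Δy/Fy = (-13/72) / (-13/18) = 1/4 ✓

α = 1/4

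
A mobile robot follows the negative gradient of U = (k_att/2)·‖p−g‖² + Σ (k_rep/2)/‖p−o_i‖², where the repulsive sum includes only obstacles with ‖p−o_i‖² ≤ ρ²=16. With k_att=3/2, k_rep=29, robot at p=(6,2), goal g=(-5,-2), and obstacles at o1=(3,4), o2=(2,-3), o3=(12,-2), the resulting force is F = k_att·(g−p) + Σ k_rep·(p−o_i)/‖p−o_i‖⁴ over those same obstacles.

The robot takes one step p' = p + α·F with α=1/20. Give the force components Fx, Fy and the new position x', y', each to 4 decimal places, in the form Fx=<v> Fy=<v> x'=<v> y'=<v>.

Fx=-15.9852 Fy=-6.3432 x'=5.2007 y'=1.6828

F_att = 3/2·(g−p) = 3/2·(-11,-4) = (-16.5000,-6.0000)
o1: d²=13 ≤ ρ²=16; F_rep = 29·(3,-2)/13² = (0.5148,-0.3432)
o2: d²=41 > ρ²=16 → inactive
o3: d²=52 > ρ²=16 → inactive
F = F_att + ΣF_rep = (-15.9852,-6.3432)
p' = p + 1/20·F = (5.2007,1.6828)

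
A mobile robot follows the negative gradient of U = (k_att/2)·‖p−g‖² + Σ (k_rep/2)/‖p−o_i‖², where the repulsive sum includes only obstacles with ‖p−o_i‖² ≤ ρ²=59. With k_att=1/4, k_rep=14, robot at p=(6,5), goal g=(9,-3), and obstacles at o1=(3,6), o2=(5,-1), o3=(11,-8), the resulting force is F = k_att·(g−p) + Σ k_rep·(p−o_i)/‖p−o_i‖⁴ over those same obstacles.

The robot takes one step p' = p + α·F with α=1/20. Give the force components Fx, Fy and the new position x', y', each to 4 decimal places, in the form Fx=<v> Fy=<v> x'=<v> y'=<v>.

Fx=1.1802 Fy=-2.0786 x'=6.0590 y'=4.8961

F_att = 1/4·(g−p) = 1/4·(3,-8) = (0.7500,-2.0000)
o1: d²=10 ≤ ρ²=59; F_rep = 14·(3,-1)/10² = (0.4200,-0.1400)
o2: d²=37 ≤ ρ²=59; F_rep = 14·(1,6)/37² = (0.0102,0.0614)
o3: d²=194 > ρ²=59 → inactive
F = F_att + ΣF_rep = (1.1802,-2.0786)
p' = p + 1/20·F = (6.0590,4.8961)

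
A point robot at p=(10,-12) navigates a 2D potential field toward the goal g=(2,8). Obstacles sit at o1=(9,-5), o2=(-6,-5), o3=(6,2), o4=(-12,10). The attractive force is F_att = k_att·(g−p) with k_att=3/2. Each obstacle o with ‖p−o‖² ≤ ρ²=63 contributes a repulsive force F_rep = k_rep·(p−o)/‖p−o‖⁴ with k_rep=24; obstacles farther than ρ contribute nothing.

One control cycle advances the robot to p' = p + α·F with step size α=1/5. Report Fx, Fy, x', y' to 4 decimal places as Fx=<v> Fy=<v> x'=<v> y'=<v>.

Fx=-11.9904 Fy=29.9328 x'=7.6019 y'=-6.0134

F_att = 3/2·(g−p) = 3/2·(-8,20) = (-12.0000,30.0000)
o1: d²=50 ≤ ρ²=63; F_rep = 24·(1,-7)/50² = (0.0096,-0.0672)
o2: d²=305 > ρ²=63 → inactive
o3: d²=212 > ρ²=63 → inactive
o4: d²=968 > ρ²=63 → inactive
F = F_att + ΣF_rep = (-11.9904,29.9328)
p' = p + 1/5·F = (7.6019,-6.0134)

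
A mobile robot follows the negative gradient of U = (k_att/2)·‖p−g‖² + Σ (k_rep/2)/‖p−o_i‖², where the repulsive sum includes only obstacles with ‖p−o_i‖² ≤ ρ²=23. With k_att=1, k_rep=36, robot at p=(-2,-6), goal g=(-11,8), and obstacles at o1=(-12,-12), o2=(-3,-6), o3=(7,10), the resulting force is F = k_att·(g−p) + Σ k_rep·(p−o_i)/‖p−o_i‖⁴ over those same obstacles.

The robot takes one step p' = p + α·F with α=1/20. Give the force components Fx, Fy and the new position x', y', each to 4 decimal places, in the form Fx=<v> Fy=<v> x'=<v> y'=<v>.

Fx=27.0000 Fy=14.0000 x'=-0.6500 y'=-5.3000

F_att = 1·(g−p) = 1·(-9,14) = (-9.0000,14.0000)
o1: d²=136 > ρ²=23 → inactive
o2: d²=1 ≤ ρ²=23; F_rep = 36·(1,0)/1² = (36.0000,0.0000)
o3: d²=337 > ρ²=23 → inactive
F = F_att + ΣF_rep = (27.0000,14.0000)
p' = p + 1/20·F = (-0.6500,-5.3000)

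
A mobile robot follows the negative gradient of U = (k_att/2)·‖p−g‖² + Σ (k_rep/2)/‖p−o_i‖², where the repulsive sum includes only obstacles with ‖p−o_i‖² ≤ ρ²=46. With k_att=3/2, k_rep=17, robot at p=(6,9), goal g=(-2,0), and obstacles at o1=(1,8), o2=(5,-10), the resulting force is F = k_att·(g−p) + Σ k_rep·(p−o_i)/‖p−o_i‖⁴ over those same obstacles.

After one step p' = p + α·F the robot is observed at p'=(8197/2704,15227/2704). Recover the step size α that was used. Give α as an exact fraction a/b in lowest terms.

α = 1/4

F_att = 3/2·(g−p) = 3/2·(-8,-9) = (-12.0000,-13.5000)
o1: d²=26 ≤ ρ²=46; F_rep = 17·(5,1)/26² = (0.1257,0.0251)
o2: d²=362 > ρ²=46 → inactive
F = F_att + ΣF_rep = (-11.8743,-13.4749)
Δp = p'−p = (-2.9686,-3.3687); α = Δx/Fx = (-8027/2704) / (-8027/676) = 1/4
check: Δy/Fy = (-9109/2704) / (-9109/676) = 1/4 ✓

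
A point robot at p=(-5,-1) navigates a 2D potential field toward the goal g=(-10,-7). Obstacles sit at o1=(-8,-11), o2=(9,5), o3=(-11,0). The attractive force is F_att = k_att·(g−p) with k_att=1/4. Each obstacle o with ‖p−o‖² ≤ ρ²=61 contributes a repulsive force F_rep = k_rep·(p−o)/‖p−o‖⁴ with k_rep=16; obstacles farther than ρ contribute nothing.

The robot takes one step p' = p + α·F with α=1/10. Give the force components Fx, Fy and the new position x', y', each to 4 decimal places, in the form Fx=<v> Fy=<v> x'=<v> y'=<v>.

F_att = 1/4·(g−p) = 1/4·(-5,-6) = (-1.2500,-1.5000)
o1: d²=109 > ρ²=61 → inactive
o2: d²=232 > ρ²=61 → inactive
o3: d²=37 ≤ ρ²=61; F_rep = 16·(6,-1)/37² = (0.0701,-0.0117)
F = F_att + ΣF_rep = (-1.1799,-1.5117)
p' = p + 1/10·F = (-5.1180,-1.1512)

Fx=-1.1799 Fy=-1.5117 x'=-5.1180 y'=-1.1512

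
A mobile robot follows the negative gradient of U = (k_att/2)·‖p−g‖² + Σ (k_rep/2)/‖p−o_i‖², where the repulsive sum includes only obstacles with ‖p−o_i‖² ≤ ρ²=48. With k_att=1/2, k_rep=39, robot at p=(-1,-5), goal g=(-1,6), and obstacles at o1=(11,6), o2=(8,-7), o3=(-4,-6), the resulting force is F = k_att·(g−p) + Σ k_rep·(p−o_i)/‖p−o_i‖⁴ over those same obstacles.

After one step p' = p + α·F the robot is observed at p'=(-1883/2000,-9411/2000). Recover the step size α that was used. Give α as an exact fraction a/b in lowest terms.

α = 1/20

F_att = 1/2·(g−p) = 1/2·(0,11) = (0.0000,5.5000)
o1: d²=265 > ρ²=48 → inactive
o2: d²=85 > ρ²=48 → inactive
o3: d²=10 ≤ ρ²=48; F_rep = 39·(3,1)/10² = (1.1700,0.3900)
F = F_att + ΣF_rep = (1.1700,5.8900)
Δp = p'−p = (0.0585,0.2945); α = Δx/Fx = (117/2000) / (117/100) = 1/20
check: Δy/Fy = (589/2000) / (589/100) = 1/20 ✓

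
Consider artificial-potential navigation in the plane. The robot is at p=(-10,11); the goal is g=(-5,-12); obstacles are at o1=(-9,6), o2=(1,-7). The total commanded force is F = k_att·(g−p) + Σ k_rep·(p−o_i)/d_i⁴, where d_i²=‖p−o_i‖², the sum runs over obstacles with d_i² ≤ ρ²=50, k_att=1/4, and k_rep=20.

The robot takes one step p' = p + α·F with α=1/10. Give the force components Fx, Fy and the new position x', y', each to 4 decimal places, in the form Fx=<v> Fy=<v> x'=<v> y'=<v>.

F_att = 1/4·(g−p) = 1/4·(5,-23) = (1.2500,-5.7500)
o1: d²=26 ≤ ρ²=50; F_rep = 20·(-1,5)/26² = (-0.0296,0.1479)
o2: d²=445 > ρ²=50 → inactive
F = F_att + ΣF_rep = (1.2204,-5.6021)
p' = p + 1/10·F = (-9.8780,10.4398)

Fx=1.2204 Fy=-5.6021 x'=-9.8780 y'=10.4398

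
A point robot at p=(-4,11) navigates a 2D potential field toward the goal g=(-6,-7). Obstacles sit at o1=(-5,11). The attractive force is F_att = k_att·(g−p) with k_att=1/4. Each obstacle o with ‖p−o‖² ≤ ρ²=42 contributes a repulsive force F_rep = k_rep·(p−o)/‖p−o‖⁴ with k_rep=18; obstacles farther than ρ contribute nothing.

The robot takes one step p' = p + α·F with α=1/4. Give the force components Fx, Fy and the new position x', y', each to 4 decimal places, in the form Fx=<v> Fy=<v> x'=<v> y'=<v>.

Fx=17.5000 Fy=-4.5000 x'=0.3750 y'=9.8750

F_att = 1/4·(g−p) = 1/4·(-2,-18) = (-0.5000,-4.5000)
o1: d²=1 ≤ ρ²=42; F_rep = 18·(1,0)/1² = (18.0000,0.0000)
F = F_att + ΣF_rep = (17.5000,-4.5000)
p' = p + 1/4·F = (0.3750,9.8750)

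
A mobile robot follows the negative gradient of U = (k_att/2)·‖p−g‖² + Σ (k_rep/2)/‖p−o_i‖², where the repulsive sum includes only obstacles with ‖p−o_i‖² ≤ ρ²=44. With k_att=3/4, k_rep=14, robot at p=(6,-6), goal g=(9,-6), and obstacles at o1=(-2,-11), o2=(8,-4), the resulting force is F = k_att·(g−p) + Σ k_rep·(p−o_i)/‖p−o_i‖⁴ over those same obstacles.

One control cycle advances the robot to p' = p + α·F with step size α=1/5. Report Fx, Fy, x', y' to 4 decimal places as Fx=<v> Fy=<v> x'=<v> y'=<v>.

F_att = 3/4·(g−p) = 3/4·(3,0) = (2.2500,0.0000)
o1: d²=89 > ρ²=44 → inactive
o2: d²=8 ≤ ρ²=44; F_rep = 14·(-2,-2)/8² = (-0.4375,-0.4375)
F = F_att + ΣF_rep = (1.8125,-0.4375)
p' = p + 1/5·F = (6.3625,-6.0875)

Fx=1.8125 Fy=-0.4375 x'=6.3625 y'=-6.0875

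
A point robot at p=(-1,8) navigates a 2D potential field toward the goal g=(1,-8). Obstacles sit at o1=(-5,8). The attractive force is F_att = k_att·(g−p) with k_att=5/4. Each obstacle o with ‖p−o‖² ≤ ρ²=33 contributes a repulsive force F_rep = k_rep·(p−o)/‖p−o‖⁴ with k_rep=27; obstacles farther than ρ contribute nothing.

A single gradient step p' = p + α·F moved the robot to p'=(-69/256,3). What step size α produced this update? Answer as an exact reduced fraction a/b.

F_att = 5/4·(g−p) = 5/4·(2,-16) = (2.5000,-20.0000)
o1: d²=16 ≤ ρ²=33; F_rep = 27·(4,0)/16² = (0.4219,0.0000)
F = F_att + ΣF_rep = (2.9219,-20.0000)
Δp = p'−p = (0.7305,-5.0000); α = Δx/Fx = (187/256) / (187/64) = 1/4
check: Δy/Fy = (-5) / (-20) = 1/4 ✓

α = 1/4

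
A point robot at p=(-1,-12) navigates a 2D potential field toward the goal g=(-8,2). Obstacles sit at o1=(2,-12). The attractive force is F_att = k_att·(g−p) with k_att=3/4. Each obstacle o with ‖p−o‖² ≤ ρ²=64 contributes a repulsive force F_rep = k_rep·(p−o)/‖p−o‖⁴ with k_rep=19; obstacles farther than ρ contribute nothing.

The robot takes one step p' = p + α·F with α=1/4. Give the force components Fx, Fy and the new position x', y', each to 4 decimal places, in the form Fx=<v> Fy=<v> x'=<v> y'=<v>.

F_att = 3/4·(g−p) = 3/4·(-7,14) = (-5.2500,10.5000)
o1: d²=9 ≤ ρ²=64; F_rep = 19·(-3,0)/9² = (-0.7037,0.0000)
F = F_att + ΣF_rep = (-5.9537,10.5000)
p' = p + 1/4·F = (-2.4884,-9.3750)

Fx=-5.9537 Fy=10.5000 x'=-2.4884 y'=-9.3750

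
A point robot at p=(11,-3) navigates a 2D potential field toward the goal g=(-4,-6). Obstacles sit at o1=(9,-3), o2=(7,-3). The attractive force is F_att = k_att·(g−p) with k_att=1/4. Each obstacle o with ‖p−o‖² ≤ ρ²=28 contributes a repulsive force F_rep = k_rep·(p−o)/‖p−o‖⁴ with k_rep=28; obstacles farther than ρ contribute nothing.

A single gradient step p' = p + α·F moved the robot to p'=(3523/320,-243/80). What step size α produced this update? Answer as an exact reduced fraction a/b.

α = 1/20

F_att = 1/4·(g−p) = 1/4·(-15,-3) = (-3.7500,-0.7500)
o1: d²=4 ≤ ρ²=28; F_rep = 28·(2,0)/4² = (3.5000,0.0000)
o2: d²=16 ≤ ρ²=28; F_rep = 28·(4,0)/16² = (0.4375,0.0000)
F = F_att + ΣF_rep = (0.1875,-0.7500)
Δp = p'−p = (0.0094,-0.0375); α = Δx/Fx = (3/320) / (3/16) = 1/20
check: Δy/Fy = (-3/80) / (-3/4) = 1/20 ✓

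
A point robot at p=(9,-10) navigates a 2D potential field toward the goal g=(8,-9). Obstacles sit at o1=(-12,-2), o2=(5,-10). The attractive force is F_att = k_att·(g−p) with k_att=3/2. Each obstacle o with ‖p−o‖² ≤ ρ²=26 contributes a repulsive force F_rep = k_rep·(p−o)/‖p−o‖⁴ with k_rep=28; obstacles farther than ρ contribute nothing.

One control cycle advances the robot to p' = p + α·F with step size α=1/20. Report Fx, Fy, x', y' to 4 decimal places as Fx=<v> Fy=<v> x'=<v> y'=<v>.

Fx=-1.0625 Fy=1.5000 x'=8.9469 y'=-9.9250

F_att = 3/2·(g−p) = 3/2·(-1,1) = (-1.5000,1.5000)
o1: d²=505 > ρ²=26 → inactive
o2: d²=16 ≤ ρ²=26; F_rep = 28·(4,0)/16² = (0.4375,0.0000)
F = F_att + ΣF_rep = (-1.0625,1.5000)
p' = p + 1/20·F = (8.9469,-9.9250)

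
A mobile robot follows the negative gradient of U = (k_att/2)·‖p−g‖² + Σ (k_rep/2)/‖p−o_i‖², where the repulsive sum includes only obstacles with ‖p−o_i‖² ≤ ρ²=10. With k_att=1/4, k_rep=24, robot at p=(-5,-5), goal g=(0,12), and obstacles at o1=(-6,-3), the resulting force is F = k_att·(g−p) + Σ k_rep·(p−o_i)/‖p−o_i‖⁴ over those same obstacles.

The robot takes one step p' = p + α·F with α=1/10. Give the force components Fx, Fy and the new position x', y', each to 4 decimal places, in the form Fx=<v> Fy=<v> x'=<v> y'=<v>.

Fx=2.2100 Fy=2.3300 x'=-4.7790 y'=-4.7670

F_att = 1/4·(g−p) = 1/4·(5,17) = (1.2500,4.2500)
o1: d²=5 ≤ ρ²=10; F_rep = 24·(1,-2)/5² = (0.9600,-1.9200)
F = F_att + ΣF_rep = (2.2100,2.3300)
p' = p + 1/10·F = (-4.7790,-4.7670)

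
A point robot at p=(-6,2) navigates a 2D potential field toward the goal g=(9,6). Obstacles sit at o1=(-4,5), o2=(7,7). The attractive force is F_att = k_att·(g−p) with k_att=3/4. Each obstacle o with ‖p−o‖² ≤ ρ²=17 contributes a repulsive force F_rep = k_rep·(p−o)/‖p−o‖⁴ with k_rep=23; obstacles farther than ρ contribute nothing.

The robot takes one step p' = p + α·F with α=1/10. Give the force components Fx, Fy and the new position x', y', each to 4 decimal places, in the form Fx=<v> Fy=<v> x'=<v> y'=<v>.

Fx=10.9778 Fy=2.5917 x'=-4.9022 y'=2.2592

F_att = 3/4·(g−p) = 3/4·(15,4) = (11.2500,3.0000)
o1: d²=13 ≤ ρ²=17; F_rep = 23·(-2,-3)/13² = (-0.2722,-0.4083)
o2: d²=194 > ρ²=17 → inactive
F = F_att + ΣF_rep = (10.9778,2.5917)
p' = p + 1/10·F = (-4.9022,2.2592)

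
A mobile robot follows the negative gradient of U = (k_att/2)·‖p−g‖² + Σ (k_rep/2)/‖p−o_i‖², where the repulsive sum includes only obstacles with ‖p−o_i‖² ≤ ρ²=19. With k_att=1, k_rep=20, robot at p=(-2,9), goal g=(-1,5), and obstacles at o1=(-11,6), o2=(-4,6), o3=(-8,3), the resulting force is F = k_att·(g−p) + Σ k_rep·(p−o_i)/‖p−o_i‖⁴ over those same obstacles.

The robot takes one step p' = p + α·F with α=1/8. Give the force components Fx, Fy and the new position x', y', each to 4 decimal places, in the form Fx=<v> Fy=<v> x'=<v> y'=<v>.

F_att = 1·(g−p) = 1·(1,-4) = (1.0000,-4.0000)
o1: d²=90 > ρ²=19 → inactive
o2: d²=13 ≤ ρ²=19; F_rep = 20·(2,3)/13² = (0.2367,0.3550)
o3: d²=72 > ρ²=19 → inactive
F = F_att + ΣF_rep = (1.2367,-3.6450)
p' = p + 1/8·F = (-1.8454,8.5444)

Fx=1.2367 Fy=-3.6450 x'=-1.8454 y'=8.5444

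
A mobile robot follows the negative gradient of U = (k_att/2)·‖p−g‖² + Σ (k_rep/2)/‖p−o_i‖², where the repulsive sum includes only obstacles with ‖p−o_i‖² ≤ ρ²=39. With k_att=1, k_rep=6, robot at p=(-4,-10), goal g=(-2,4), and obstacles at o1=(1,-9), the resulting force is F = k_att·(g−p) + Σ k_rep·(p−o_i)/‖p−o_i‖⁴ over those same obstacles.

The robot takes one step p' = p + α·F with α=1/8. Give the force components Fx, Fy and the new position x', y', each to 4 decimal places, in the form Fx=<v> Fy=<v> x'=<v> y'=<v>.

F_att = 1·(g−p) = 1·(2,14) = (2.0000,14.0000)
o1: d²=26 ≤ ρ²=39; F_rep = 6·(-5,-1)/26² = (-0.0444,-0.0089)
F = F_att + ΣF_rep = (1.9556,13.9911)
p' = p + 1/8·F = (-3.7555,-8.2511)

Fx=1.9556 Fy=13.9911 x'=-3.7555 y'=-8.2511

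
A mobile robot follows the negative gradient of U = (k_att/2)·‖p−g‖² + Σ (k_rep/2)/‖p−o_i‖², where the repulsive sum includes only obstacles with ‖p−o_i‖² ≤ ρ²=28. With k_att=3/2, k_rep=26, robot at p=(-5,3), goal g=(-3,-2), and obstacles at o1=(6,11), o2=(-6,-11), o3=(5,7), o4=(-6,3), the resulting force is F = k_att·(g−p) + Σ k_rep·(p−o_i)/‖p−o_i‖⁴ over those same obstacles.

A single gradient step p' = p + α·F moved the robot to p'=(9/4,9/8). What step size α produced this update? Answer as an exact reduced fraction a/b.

α = 1/4

F_att = 3/2·(g−p) = 3/2·(2,-5) = (3.0000,-7.5000)
o1: d²=185 > ρ²=28 → inactive
o2: d²=197 > ρ²=28 → inactive
o3: d²=116 > ρ²=28 → inactive
o4: d²=1 ≤ ρ²=28; F_rep = 26·(1,0)/1² = (26.0000,0.0000)
F = F_att + ΣF_rep = (29.0000,-7.5000)
Δp = p'−p = (7.2500,-1.8750); α = Δx/Fx = (29/4) / (29) = 1/4
check: Δy/Fy = (-15/8) / (-15/2) = 1/4 ✓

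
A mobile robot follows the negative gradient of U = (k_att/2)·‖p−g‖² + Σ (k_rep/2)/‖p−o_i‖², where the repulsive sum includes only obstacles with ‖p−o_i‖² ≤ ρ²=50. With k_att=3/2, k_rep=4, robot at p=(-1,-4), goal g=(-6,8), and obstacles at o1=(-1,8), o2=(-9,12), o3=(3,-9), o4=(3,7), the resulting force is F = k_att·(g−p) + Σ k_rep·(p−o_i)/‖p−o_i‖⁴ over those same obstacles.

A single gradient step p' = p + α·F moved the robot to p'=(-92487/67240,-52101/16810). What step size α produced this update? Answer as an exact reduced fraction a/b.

α = 1/20

F_att = 3/2·(g−p) = 3/2·(-5,12) = (-7.5000,18.0000)
o1: d²=144 > ρ²=50 → inactive
o2: d²=320 > ρ²=50 → inactive
o3: d²=41 ≤ ρ²=50; F_rep = 4·(-4,5)/41² = (-0.0095,0.0119)
o4: d²=137 > ρ²=50 → inactive
F = F_att + ΣF_rep = (-7.5095,18.0119)
Δp = p'−p = (-0.3755,0.9006); α = Δx/Fx = (-25247/67240) / (-25247/3362) = 1/20
check: Δy/Fy = (15139/16810) / (30278/1681) = 1/20 ✓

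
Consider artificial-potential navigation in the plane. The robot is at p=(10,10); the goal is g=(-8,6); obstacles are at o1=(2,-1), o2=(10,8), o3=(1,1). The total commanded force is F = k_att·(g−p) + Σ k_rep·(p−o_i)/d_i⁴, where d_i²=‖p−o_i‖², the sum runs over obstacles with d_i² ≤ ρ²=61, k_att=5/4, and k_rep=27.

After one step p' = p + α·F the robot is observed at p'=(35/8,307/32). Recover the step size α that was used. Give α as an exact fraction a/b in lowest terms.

F_att = 5/4·(g−p) = 5/4·(-18,-4) = (-22.5000,-5.0000)
o1: d²=185 > ρ²=61 → inactive
o2: d²=4 ≤ ρ²=61; F_rep = 27·(0,2)/4² = (0.0000,3.3750)
o3: d²=162 > ρ²=61 → inactive
F = F_att + ΣF_rep = (-22.5000,-1.6250)
Δp = p'−p = (-5.6250,-0.4062); α = Δx/Fx = (-45/8) / (-45/2) = 1/4
check: Δy/Fy = (-13/32) / (-13/8) = 1/4 ✓

α = 1/4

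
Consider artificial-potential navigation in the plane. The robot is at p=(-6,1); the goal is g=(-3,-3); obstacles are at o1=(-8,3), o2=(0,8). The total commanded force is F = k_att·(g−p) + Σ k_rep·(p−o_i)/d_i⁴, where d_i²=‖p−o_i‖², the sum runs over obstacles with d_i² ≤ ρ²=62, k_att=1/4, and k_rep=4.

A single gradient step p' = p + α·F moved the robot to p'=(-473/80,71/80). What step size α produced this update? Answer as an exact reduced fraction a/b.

α = 1/10

F_att = 1/4·(g−p) = 1/4·(3,-4) = (0.7500,-1.0000)
o1: d²=8 ≤ ρ²=62; F_rep = 4·(2,-2)/8² = (0.1250,-0.1250)
o2: d²=85 > ρ²=62 → inactive
F = F_att + ΣF_rep = (0.8750,-1.1250)
Δp = p'−p = (0.0875,-0.1125); α = Δx/Fx = (7/80) / (7/8) = 1/10
check: Δy/Fy = (-9/80) / (-9/8) = 1/10 ✓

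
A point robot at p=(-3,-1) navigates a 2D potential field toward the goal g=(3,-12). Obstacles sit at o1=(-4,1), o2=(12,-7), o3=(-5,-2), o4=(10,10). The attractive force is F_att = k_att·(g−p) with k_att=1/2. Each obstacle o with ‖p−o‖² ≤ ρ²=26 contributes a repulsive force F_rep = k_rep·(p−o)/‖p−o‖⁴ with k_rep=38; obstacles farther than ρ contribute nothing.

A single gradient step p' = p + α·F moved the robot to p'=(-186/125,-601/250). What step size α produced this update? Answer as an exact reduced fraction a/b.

α = 1/5

F_att = 1/2·(g−p) = 1/2·(6,-11) = (3.0000,-5.5000)
o1: d²=5 ≤ ρ²=26; F_rep = 38·(1,-2)/5² = (1.5200,-3.0400)
o2: d²=261 > ρ²=26 → inactive
o3: d²=5 ≤ ρ²=26; F_rep = 38·(2,1)/5² = (3.0400,1.5200)
o4: d²=290 > ρ²=26 → inactive
F = F_att + ΣF_rep = (7.5600,-7.0200)
Δp = p'−p = (1.5120,-1.4040); α = Δx/Fx = (189/125) / (189/25) = 1/5
check: Δy/Fy = (-351/250) / (-351/50) = 1/5 ✓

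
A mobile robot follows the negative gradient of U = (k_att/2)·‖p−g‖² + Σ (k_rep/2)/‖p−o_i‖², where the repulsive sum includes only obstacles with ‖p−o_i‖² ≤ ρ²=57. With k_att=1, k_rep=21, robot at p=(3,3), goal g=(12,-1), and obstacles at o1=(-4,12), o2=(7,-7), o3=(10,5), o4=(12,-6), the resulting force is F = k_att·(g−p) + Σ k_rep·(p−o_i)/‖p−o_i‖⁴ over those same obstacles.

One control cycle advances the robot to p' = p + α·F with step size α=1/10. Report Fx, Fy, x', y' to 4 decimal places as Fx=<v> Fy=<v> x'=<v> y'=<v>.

Fx=8.9477 Fy=-4.0150 x'=3.8948 y'=2.5985

F_att = 1·(g−p) = 1·(9,-4) = (9.0000,-4.0000)
o1: d²=130 > ρ²=57 → inactive
o2: d²=116 > ρ²=57 → inactive
o3: d²=53 ≤ ρ²=57; F_rep = 21·(-7,-2)/53² = (-0.0523,-0.0150)
o4: d²=162 > ρ²=57 → inactive
F = F_att + ΣF_rep = (8.9477,-4.0150)
p' = p + 1/10·F = (3.8948,2.5985)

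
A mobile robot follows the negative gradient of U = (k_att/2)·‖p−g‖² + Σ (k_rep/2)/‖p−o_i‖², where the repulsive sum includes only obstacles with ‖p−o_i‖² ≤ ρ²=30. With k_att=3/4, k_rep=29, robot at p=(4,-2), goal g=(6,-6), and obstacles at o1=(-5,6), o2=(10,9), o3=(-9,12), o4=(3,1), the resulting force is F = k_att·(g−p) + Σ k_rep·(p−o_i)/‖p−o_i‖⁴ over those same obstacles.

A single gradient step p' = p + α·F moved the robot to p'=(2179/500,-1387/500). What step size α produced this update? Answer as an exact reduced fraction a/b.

F_att = 3/4·(g−p) = 3/4·(2,-4) = (1.5000,-3.0000)
o1: d²=145 > ρ²=30 → inactive
o2: d²=157 > ρ²=30 → inactive
o3: d²=365 > ρ²=30 → inactive
o4: d²=10 ≤ ρ²=30; F_rep = 29·(1,-3)/10² = (0.2900,-0.8700)
F = F_att + ΣF_rep = (1.7900,-3.8700)
Δp = p'−p = (0.3580,-0.7740); α = Δx/Fx = (179/500) / (179/100) = 1/5
check: Δy/Fy = (-387/500) / (-387/100) = 1/5 ✓

α = 1/5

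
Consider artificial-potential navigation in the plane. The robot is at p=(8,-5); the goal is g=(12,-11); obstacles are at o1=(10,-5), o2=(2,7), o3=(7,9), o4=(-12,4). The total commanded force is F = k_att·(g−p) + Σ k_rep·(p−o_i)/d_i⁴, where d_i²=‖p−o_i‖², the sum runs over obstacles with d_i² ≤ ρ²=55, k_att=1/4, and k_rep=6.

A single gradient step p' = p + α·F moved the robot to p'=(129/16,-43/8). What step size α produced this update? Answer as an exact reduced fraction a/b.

F_att = 1/4·(g−p) = 1/4·(4,-6) = (1.0000,-1.5000)
o1: d²=4 ≤ ρ²=55; F_rep = 6·(-2,0)/4² = (-0.7500,0.0000)
o2: d²=180 > ρ²=55 → inactive
o3: d²=197 > ρ²=55 → inactive
o4: d²=481 > ρ²=55 → inactive
F = F_att + ΣF_rep = (0.2500,-1.5000)
Δp = p'−p = (0.0625,-0.3750); α = Δx/Fx = (1/16) / (1/4) = 1/4
check: Δy/Fy = (-3/8) / (-3/2) = 1/4 ✓

α = 1/4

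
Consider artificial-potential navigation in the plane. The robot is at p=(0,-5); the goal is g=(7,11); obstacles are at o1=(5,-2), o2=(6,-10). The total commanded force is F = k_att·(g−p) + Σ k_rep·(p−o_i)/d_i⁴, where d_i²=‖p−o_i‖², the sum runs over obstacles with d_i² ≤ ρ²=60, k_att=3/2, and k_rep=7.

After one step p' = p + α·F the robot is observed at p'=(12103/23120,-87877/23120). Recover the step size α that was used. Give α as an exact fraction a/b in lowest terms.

F_att = 3/2·(g−p) = 3/2·(7,16) = (10.5000,24.0000)
o1: d²=34 ≤ ρ²=60; F_rep = 7·(-5,-3)/34² = (-0.0303,-0.0182)
o2: d²=61 > ρ²=60 → inactive
F = F_att + ΣF_rep = (10.4697,23.9818)
Δp = p'−p = (0.5235,1.1991); α = Δx/Fx = (12103/23120) / (12103/1156) = 1/20
check: Δy/Fy = (27723/23120) / (27723/1156) = 1/20 ✓

α = 1/20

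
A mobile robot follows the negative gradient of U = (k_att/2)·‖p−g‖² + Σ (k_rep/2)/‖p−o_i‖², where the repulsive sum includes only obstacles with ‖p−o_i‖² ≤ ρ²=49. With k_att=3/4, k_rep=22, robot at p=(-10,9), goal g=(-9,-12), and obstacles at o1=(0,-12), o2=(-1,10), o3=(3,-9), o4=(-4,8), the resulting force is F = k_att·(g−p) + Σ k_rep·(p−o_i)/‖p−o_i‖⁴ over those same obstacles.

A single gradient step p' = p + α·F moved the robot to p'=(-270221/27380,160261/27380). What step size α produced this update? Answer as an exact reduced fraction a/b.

α = 1/5

F_att = 3/4·(g−p) = 3/4·(1,-21) = (0.7500,-15.7500)
o1: d²=541 > ρ²=49 → inactive
o2: d²=82 > ρ²=49 → inactive
o3: d²=493 > ρ²=49 → inactive
o4: d²=37 ≤ ρ²=49; F_rep = 22·(-6,1)/37² = (-0.0964,0.0161)
F = F_att + ΣF_rep = (0.6536,-15.7339)
Δp = p'−p = (0.1307,-3.1468); α = Δx/Fx = (3579/27380) / (3579/5476) = 1/5
check: Δy/Fy = (-86159/27380) / (-86159/5476) = 1/5 ✓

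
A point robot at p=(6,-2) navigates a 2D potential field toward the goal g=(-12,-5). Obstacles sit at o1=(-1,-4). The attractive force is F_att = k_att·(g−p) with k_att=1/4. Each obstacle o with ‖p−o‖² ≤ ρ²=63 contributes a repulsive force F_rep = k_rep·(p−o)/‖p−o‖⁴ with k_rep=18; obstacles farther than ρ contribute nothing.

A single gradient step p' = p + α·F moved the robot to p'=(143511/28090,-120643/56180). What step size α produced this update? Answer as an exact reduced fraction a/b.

α = 1/5

F_att = 1/4·(g−p) = 1/4·(-18,-3) = (-4.5000,-0.7500)
o1: d²=53 ≤ ρ²=63; F_rep = 18·(7,2)/53² = (0.0449,0.0128)
F = F_att + ΣF_rep = (-4.4551,-0.7372)
Δp = p'−p = (-0.8910,-0.1474); α = Δx/Fx = (-25029/28090) / (-25029/5618) = 1/5
check: Δy/Fy = (-8283/56180) / (-8283/11236) = 1/5 ✓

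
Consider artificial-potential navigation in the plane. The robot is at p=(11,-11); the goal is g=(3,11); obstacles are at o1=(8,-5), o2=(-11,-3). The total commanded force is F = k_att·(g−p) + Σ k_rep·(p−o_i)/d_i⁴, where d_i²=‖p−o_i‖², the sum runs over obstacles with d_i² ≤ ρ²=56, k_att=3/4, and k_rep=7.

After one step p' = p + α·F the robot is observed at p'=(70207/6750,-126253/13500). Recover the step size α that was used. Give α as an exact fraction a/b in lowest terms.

F_att = 3/4·(g−p) = 3/4·(-8,22) = (-6.0000,16.5000)
o1: d²=45 ≤ ρ²=56; F_rep = 7·(3,-6)/45² = (0.0104,-0.0207)
o2: d²=548 > ρ²=56 → inactive
F = F_att + ΣF_rep = (-5.9896,16.4793)
Δp = p'−p = (-0.5990,1.6479); α = Δx/Fx = (-4043/6750) / (-4043/675) = 1/10
check: Δy/Fy = (22247/13500) / (22247/1350) = 1/10 ✓

α = 1/10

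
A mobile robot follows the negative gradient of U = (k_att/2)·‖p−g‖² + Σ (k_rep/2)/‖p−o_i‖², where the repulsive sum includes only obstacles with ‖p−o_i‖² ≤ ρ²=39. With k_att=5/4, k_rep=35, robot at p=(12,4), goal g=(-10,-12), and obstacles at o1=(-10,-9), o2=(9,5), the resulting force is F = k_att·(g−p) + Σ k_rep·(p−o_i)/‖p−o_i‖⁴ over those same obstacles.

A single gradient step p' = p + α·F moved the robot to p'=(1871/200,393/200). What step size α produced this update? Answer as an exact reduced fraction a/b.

α = 1/10

F_att = 5/4·(g−p) = 5/4·(-22,-16) = (-27.5000,-20.0000)
o1: d²=653 > ρ²=39 → inactive
o2: d²=10 ≤ ρ²=39; F_rep = 35·(3,-1)/10² = (1.0500,-0.3500)
F = F_att + ΣF_rep = (-26.4500,-20.3500)
Δp = p'−p = (-2.6450,-2.0350); α = Δx/Fx = (-529/200) / (-529/20) = 1/10
check: Δy/Fy = (-407/200) / (-407/20) = 1/10 ✓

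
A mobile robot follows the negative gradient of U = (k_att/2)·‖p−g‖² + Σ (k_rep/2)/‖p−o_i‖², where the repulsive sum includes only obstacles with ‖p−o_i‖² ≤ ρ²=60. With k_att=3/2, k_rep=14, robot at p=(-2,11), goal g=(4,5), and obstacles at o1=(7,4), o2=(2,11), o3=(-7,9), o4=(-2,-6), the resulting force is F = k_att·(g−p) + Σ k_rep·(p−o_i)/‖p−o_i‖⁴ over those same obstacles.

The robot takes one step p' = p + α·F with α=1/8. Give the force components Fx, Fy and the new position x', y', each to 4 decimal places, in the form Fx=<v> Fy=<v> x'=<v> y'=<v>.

F_att = 3/2·(g−p) = 3/2·(6,-6) = (9.0000,-9.0000)
o1: d²=130 > ρ²=60 → inactive
o2: d²=16 ≤ ρ²=60; F_rep = 14·(-4,0)/16² = (-0.2188,0.0000)
o3: d²=29 ≤ ρ²=60; F_rep = 14·(5,2)/29² = (0.0832,0.0333)
o4: d²=289 > ρ²=60 → inactive
F = F_att + ΣF_rep = (8.8645,-8.9667)
p' = p + 1/8·F = (-0.8919,9.8792)

Fx=8.8645 Fy=-8.9667 x'=-0.8919 y'=9.8792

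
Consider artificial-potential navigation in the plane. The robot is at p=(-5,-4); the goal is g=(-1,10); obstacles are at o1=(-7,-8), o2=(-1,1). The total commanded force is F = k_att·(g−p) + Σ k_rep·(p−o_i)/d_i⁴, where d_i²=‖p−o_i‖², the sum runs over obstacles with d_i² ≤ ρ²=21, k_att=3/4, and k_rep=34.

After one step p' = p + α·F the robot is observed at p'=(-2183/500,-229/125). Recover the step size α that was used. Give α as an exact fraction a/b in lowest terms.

α = 1/5

F_att = 3/4·(g−p) = 3/4·(4,14) = (3.0000,10.5000)
o1: d²=20 ≤ ρ²=21; F_rep = 34·(2,4)/20² = (0.1700,0.3400)
o2: d²=41 > ρ²=21 → inactive
F = F_att + ΣF_rep = (3.1700,10.8400)
Δp = p'−p = (0.6340,2.1680); α = Δx/Fx = (317/500) / (317/100) = 1/5
check: Δy/Fy = (271/125) / (271/25) = 1/5 ✓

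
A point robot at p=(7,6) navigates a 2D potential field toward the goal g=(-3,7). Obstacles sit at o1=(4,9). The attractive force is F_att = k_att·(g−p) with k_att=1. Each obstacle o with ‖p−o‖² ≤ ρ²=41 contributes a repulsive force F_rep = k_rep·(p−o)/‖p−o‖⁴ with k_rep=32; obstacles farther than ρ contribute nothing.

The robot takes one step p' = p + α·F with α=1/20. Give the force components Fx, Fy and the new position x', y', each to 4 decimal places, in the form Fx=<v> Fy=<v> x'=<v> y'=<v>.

Fx=-9.7037 Fy=0.7037 x'=6.5148 y'=6.0352

F_att = 1·(g−p) = 1·(-10,1) = (-10.0000,1.0000)
o1: d²=18 ≤ ρ²=41; F_rep = 32·(3,-3)/18² = (0.2963,-0.2963)
F = F_att + ΣF_rep = (-9.7037,0.7037)
p' = p + 1/20·F = (6.5148,6.0352)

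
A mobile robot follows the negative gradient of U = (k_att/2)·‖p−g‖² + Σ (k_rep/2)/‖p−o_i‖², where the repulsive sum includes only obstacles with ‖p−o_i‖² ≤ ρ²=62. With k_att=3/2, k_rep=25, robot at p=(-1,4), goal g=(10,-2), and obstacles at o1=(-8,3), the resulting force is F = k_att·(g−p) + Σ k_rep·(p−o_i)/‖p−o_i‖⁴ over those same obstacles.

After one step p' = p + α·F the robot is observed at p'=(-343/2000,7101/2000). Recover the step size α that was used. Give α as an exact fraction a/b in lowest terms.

α = 1/20

F_att = 3/2·(g−p) = 3/2·(11,-6) = (16.5000,-9.0000)
o1: d²=50 ≤ ρ²=62; F_rep = 25·(7,1)/50² = (0.0700,0.0100)
F = F_att + ΣF_rep = (16.5700,-8.9900)
Δp = p'−p = (0.8285,-0.4495); α = Δx/Fx = (1657/2000) / (1657/100) = 1/20
check: Δy/Fy = (-899/2000) / (-899/100) = 1/20 ✓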